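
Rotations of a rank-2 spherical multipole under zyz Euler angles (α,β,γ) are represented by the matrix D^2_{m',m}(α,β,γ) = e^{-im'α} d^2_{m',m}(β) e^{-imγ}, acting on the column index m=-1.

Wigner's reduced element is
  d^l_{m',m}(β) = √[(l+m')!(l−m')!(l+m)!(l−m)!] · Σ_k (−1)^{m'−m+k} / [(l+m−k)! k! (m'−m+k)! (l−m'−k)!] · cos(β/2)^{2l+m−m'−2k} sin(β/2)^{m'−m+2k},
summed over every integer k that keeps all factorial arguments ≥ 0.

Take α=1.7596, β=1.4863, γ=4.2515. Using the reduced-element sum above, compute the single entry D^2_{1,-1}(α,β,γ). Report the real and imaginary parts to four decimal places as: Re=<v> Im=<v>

Re=-0.4261 Im=0.3237

Split into d^2_{1,-1}(β=1.4863) × two z-phases.
c=cos(1.4863/2)=0.736341, s=sin(1.4863/2)=0.676611; N=√[6·1·1·6]=6.000000
The bounds max(0,m−m')=0 and min(l+m,l−m')=1 give 2 terms
  k=0: (−1)^2·6.0000/(2)·0.7363^2·0.6766^2 = +0.744658
  k=1: (−1)^3·6.0000/(6)·0.7363^0·0.6766^4 = -0.209583
d^2_{1,-1}(1.4863) = +0.744658 -0.209583 = +0.535075
Attach z-rotation phases: D = e^{-i(1)(1.7596)}·(+0.535075)·e^{-i(-1)(4.2515)} = -0.426064+0.323689i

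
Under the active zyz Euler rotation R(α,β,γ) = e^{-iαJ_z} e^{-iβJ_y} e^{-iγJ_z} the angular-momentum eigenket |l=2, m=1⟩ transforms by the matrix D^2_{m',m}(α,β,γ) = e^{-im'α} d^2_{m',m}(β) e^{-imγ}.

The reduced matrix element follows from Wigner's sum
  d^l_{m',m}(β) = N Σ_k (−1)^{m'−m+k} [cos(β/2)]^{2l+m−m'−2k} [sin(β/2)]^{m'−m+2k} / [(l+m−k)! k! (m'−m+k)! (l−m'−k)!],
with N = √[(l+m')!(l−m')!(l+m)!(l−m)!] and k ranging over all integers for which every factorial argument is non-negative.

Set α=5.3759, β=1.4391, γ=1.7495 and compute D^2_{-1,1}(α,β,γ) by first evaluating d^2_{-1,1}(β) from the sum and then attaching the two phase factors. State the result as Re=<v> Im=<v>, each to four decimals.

Split into d^2_{-1,1}(β=1.4391) × two z-phases.
With c≡cos(β/2)=0.752102 and s≡sin(β/2)=0.659046, N=[1·6·6·1]^{1/2}=6.000000
k: max(0,(1)−(-1))=2 … min(2+(1),2−(-1))=3
  k=2: (−1)^0·6.0000/(2)·0.7521^2·0.6590^2 = +0.737067
  k=3: (−1)^1·6.0000/(6)·0.7521^0·0.6590^4 = -0.188653
d^2_{-1,1}(1.4391) = +0.737067 -0.188653 = +0.548414
Phases: e^{-i·(-1)·5.3759}=+0.615887-0.787835i, e^{-i·(1)·1.7495}=-0.177754-0.984075i ⇒ D=-0.485217-0.255582i

Re=-0.4852 Im=-0.2556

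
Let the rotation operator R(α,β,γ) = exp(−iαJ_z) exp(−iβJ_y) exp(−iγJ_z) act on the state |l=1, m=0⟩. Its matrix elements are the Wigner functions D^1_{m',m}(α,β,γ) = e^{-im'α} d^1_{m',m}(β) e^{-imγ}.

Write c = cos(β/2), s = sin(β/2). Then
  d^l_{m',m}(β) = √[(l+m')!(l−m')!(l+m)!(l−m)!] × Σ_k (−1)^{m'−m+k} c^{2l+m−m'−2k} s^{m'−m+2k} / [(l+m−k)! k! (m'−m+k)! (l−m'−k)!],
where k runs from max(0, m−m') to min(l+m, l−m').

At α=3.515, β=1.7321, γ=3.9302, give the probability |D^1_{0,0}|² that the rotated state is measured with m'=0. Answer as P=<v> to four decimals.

Split into d^1_{0,0}(β=1.7321) × two z-phases.
Half-angle: c=0.647841, s=0.761776. N=√(1·1·1·1)=1.000000
The bounds max(0,m−m')=0 and min(l+m,l−m')=1 give 2 terms
  k=0: (−1)^0·1.0000/(1)·0.6478^2·0.7618^0 = +0.419697
  k=1: (−1)^1·1.0000/(1)·0.6478^0·0.7618^2 = -0.580303
d^1_{0,0}(1.7321) = +0.419697 -0.580303 = -0.160605
|D^1_{0,0}|² = |d^1_{0,0}(β)|² = (-0.160605)² = 0.025794 (the z-rotation phases have unit modulus)

P=0.0258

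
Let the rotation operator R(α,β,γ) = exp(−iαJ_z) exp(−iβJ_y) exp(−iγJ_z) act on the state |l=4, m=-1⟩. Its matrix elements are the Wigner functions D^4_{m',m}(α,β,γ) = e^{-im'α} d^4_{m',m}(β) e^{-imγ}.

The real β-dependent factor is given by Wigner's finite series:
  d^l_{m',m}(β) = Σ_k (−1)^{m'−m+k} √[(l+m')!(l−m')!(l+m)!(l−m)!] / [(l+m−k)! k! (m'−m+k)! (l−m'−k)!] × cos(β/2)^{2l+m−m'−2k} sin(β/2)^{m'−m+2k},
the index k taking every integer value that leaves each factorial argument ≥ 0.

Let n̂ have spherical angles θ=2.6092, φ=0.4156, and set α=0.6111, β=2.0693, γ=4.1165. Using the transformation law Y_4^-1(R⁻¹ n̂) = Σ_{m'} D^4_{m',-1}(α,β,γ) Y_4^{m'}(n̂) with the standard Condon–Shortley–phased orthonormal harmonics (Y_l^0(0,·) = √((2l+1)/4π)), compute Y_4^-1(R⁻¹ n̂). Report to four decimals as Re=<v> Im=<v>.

Re=-0.1724 Im=-0.3989

Need the full column D^4_{m',-1} for m'=−4..4 at α=0.6111, β=2.0693, γ=4.1165.
cos(β/2)=0.510827, sin(β/2)=0.859684
d^4_{-4,-1}: single k=3 term ⇒ +0.165378;  D = +0.159042+0.045340i
d^4_{-3,-1}: k∈[2..3] ⇒ +0.104229 -0.492004 = -0.387775;  D = -0.366424+0.126897i
d^4_{-2,-1}: k∈[1..3] ⇒ +0.033105 -0.468803 +0.885176 = +0.449477;  D = +0.263465-0.364164i
d^4_{-1,-1}: k∈[0..3] ⇒ +0.004636 -0.196975 +1.115760 -1.053366 = -0.129945;  D = -0.001977+0.129930i
d^4_{0,-1}: k∈[0..3] ⇒ -0.034896 +0.592995 -1.679503 +0.792792 = -0.328611;  D = +0.184431+0.271975i
d^4_{1,-1}: k∈[0..3] ⇒ +0.131317 -1.115760 +1.580049 -0.298338 = +0.297267;  D = -0.277811-0.105778i
d^4_{2,-1}: k∈[0..2] ⇒ -0.312536 +1.327763 -0.752109 = +0.263119;  D = -0.255115+0.064406i
d^4_{3,-1}: k∈[0..1] ⇒ +0.492004 -0.836083 = -0.344080;  D = +0.224909-0.260397i
d^4_{4,-1}: single k=0 term ⇒ -0.468391;  D = +0.047369-0.465990i
Y_4^{m'}(θ=2.6092,φ=0.4156) and Σ D·Y over m':
  (+0.1590+0.0453i)·(-0.0027-0.0293i)  (-0.3664+0.1269i)·(-0.0449+0.1337i)  (+0.2635-0.3642i)·(+0.2438-0.2672i)  (-0.0020+0.1299i)·(-0.4158+0.1835i)  (+0.1844+0.2720i)·(+0.0018+0.0000i)  (-0.2778-0.1058i)·(+0.4158+0.1835i)  (-0.2551+0.0644i)·(+0.2438+0.2672i)  (+0.2249-0.2604i)·(+0.0449+0.1337i)  (+0.0474-0.4660i)·(-0.0027+0.0293i)
Y_4^-1(R⁻¹ n̂) = -0.172446-0.398919i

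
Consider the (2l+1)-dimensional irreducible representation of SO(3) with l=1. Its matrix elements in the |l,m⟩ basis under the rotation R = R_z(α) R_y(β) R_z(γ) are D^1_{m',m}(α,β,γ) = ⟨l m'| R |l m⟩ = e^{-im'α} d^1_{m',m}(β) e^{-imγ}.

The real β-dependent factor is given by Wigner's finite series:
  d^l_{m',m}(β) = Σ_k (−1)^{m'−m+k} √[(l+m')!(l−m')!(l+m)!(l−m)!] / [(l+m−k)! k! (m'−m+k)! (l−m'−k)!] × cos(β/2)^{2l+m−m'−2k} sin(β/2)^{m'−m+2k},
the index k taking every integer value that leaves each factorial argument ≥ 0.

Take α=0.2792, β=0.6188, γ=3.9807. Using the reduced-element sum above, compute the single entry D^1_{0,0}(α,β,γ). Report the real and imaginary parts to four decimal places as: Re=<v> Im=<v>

D^1_{0,0}(0.2792,0.6188,3.9807) = e^{-i·0·0.2792}·d^1_{0,0}(0.6188)·e^{-i·0·3.9807}. Compute d first:
Half-angle: c=0.952516, s=0.304487. N=√(1·1·1·1)=1.000000
The bounds max(0,m−m')=0 and min(l+m,l−m')=1 give 2 terms
  k=0: (−1)^0·1.0000/(1)·0.9525^2·0.3045^0 = +0.907288
  k=1: (−1)^1·1.0000/(1)·0.9525^0·0.3045^2 = -0.092712
d^1_{0,0}(0.6188) = +0.907288 -0.092712 = +0.814575
Phases: e^{-i·(0)·0.2792}=+1.000000+0.000000i, e^{-i·(0)·3.9807}=+1.000000+0.000000i ⇒ D=+0.814575+0.000000i

Re=0.8146 Im=0.0000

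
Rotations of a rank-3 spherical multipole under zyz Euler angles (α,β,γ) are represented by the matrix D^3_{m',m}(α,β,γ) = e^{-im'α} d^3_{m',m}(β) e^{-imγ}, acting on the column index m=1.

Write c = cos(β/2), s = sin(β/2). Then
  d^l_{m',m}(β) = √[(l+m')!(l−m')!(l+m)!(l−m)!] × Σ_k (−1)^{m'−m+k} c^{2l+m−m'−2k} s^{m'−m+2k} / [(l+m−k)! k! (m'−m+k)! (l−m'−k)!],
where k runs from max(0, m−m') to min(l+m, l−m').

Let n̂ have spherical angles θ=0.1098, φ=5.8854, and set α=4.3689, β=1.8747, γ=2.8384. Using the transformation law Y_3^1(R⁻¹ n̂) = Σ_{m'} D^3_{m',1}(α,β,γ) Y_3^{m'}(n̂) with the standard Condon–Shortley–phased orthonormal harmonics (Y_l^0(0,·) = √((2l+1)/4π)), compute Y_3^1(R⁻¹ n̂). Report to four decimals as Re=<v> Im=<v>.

Re=0.1744 Im=0.0333

Need the full column D^3_{m',1} for m'=−3..3 at α=4.3689, β=1.8747, γ=2.8384.
cos(β/2)=0.591926, sin(β/2)=0.805992
d^3_{-3,1}: single k=4 term ⇒ +0.572670;  D = -0.380731-0.427778i
d^3_{-2,1}: k∈[3..4] ⇒ +0.686792 -0.636681 = +0.050110;  D = +0.046465-0.018763i
d^3_{-1,1}: k∈[2..4] ⇒ +0.478501 -1.182901 +0.274148 = -0.430252;  D = -0.017333-0.429903i
d^3_{0,1}: k∈[1..3] ⇒ +0.202889 -1.128514 +0.697449 = -0.228175;  D = +0.217768+0.068126i
d^3_{1,1}: k∈[0..2] ⇒ +0.043013 -0.638001 +0.887176 = +0.292188;  D = +0.176055-0.233192i
d^3_{2,1}: k∈[0..1] ⇒ -0.185211 +0.686792 = +0.501580;  D = +0.275140+0.419381i
d^3_{3,1}: single k=0 term ⇒ +0.308871;  D = -0.300227+0.072560i
Y_3^{m'}(θ=0.1098,φ=5.8854) and Σ D·Y over m':
  (-0.3807-0.4278i)·(+0.0002+0.0005i)  (+0.0465-0.0188i)·(+0.0085+0.0087i)  (-0.0173-0.4299i)·(+0.1286+0.0541i)  (+0.2178+0.0681i)·(+0.7196+0.0000i)  (+0.1761-0.2332i)·(-0.1286+0.0541i)  (+0.2751+0.4194i)·(+0.0085-0.0087i)  (-0.3002+0.0726i)·(-0.0002+0.0005i)
Y_3^1(R⁻¹ n̂) = +0.174395+0.033277i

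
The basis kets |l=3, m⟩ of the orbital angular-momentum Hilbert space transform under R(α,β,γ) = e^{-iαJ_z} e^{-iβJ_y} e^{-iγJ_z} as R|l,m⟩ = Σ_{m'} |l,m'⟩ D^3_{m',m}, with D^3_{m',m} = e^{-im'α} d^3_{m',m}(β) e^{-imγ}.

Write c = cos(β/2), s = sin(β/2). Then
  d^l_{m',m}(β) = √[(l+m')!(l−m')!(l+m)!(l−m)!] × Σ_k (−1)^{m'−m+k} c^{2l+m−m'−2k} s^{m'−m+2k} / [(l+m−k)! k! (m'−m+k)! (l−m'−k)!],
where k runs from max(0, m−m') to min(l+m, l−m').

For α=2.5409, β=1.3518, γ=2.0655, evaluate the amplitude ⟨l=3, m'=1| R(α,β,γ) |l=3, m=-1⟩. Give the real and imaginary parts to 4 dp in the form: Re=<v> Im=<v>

D^3_{1,-1}(2.5409,1.3518,2.0655) = e^{-i·1·2.5409}·d^3_{1,-1}(1.3518)·e^{-i·-1·2.0655}. Compute d first:
Half-angle: c=0.780144, s=0.625600. N=√(24·2·2·24)=48.000000
Admissible k: 0..2 (factorial args all ≥0)
  k=0: (−1)^2·48.0000/(8)·0.7801^4·0.6256^2 = +0.869849
  k=1: (−1)^3·48.0000/(6)·0.7801^2·0.6256^4 = -0.745806
  k=2: (−1)^4·48.0000/(48)·0.7801^0·0.6256^6 = +0.059949
d^3_{1,-1}(1.3518) = +0.869849 -0.745806 +0.059949 = +0.183992
Phases: e^{-i·(1)·2.5409}=-0.824944-0.565214i, e^{-i·(-1)·2.0655}=-0.474771+0.880109i ⇒ D=+0.163589-0.084212i

Re=0.1636 Im=-0.0842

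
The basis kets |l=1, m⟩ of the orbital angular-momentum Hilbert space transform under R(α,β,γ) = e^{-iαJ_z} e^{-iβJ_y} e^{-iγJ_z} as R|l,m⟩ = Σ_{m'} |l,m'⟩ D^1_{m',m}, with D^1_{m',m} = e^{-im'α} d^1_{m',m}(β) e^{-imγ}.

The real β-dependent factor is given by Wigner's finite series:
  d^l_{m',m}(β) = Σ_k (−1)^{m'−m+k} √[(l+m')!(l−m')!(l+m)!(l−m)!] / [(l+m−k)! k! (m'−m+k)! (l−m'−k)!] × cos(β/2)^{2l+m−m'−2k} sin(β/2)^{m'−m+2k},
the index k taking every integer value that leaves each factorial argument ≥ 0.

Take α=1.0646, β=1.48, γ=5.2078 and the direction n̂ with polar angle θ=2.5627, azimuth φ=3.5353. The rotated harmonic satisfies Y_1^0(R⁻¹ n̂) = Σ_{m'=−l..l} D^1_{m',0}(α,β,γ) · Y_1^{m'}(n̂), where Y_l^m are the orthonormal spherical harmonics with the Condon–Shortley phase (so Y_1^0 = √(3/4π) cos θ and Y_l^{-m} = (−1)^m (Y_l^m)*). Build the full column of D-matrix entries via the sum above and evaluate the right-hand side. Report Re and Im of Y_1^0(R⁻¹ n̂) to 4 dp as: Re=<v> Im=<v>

Re=-0.2456 Im=0.0000

Need the full column D^1_{m',0} for m'=−1..1 at α=1.0646, β=1.48, γ=5.2078.
cos(β/2)=0.738469, sin(β/2)=0.674288
d^1_{-1,0}: single k=1 term ⇒ +0.704194;  D = +0.341431+0.615885i
d^1_{0,0}: k∈[0..1] ⇒ +0.545336 -0.454664 = +0.090672;  D = +0.090672+0.000000i
d^1_{1,0}: single k=0 term ⇒ -0.704194;  D = -0.341431+0.615885i
Y_1^{m'}(θ=2.5627,φ=3.5353) and Σ D·Y over m':
  (+0.3414+0.6159i)·(-0.1746+0.0725i)  (+0.0907+0.0000i)·(-0.4090+0.0000i)  (-0.3414+0.6159i)·(+0.1746+0.0725i)
Y_1^0(R⁻¹ n̂) = -0.245599+0.000000i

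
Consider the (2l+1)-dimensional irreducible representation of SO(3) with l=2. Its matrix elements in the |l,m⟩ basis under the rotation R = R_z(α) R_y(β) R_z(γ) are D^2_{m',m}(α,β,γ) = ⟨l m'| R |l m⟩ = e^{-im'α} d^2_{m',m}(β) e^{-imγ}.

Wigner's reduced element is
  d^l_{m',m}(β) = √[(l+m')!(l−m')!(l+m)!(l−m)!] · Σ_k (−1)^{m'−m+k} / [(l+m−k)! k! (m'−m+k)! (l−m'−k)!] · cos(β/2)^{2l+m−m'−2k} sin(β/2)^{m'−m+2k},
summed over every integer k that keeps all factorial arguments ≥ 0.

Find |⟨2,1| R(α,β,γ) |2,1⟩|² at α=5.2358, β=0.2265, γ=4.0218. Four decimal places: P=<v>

P=0.8776

First d^2_{1,1}(β=0.2265), then the phase factors e^{-i(1)α} and e^{-i(1)γ}:
Half-angle: c=0.993594, s=0.113008. N=√(6·1·6·1)=6.000000
k: max(0,(1)−(1))=0 … min(2+(1),2−(1))=1
  k=0: (−1)^0·6.0000/(6)·0.9936^4·0.1130^0 = +0.974621
  k=1: (−1)^1·6.0000/(2)·0.9936^2·0.1130^2 = -0.037823
d^2_{1,1}(0.2265) = +0.974621 -0.037823 = +0.936798
|D^2_{1,1}|² = |d^2_{1,1}(β)|² = (+0.936798)² = 0.877591 (the z-rotation phases have unit modulus)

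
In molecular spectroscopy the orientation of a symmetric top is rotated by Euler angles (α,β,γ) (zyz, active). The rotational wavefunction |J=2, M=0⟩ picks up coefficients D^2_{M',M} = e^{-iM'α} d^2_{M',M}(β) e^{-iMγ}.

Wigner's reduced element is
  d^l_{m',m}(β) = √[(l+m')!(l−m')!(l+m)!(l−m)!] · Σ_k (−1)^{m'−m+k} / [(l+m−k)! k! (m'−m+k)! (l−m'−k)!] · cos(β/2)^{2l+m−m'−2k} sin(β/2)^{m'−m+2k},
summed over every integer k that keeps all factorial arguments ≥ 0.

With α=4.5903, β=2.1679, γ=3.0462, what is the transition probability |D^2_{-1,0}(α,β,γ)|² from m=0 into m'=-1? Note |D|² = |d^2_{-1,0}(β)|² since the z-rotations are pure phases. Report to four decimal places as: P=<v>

D^2_{-1,0}(4.5903,2.1679,3.0462) = e^{-i·-1·4.5903}·d^2_{-1,0}(2.1679)·e^{-i·0·3.0462}. Compute d first:
Half-angle: c=0.467841, s=0.883813. N=√(1·6·2·2)=4.898979
k: max(0,(0)−(-1))=1 … min(2+(0),2−(-1))=2
  k=1: (−1)^0·4.8990/(2)·0.4678^3·0.8838^1 = +0.221682
  k=2: (−1)^1·4.8990/(2)·0.4678^1·0.8838^3 = -0.791142
d^2_{-1,0}(2.1679) = +0.221682 -0.791142 = -0.569460
|D^2_{-1,0}|² = |d^2_{-1,0}(β)|² = (-0.569460)² = 0.324285 (the z-rotation phases have unit modulus)

P=0.3243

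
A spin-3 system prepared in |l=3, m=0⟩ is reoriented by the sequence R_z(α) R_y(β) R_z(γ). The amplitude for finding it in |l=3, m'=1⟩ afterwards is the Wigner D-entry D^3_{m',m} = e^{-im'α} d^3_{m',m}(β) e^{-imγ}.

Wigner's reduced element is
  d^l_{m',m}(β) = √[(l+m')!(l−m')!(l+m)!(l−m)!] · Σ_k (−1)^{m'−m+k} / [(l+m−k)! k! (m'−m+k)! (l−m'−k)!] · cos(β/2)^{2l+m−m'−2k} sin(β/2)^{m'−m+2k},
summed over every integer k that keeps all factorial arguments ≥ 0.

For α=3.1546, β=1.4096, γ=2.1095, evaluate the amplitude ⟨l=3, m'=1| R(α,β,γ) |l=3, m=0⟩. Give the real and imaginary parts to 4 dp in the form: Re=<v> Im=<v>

Re=-0.3723 Im=0.0048

D^3_{1,0}(3.1546,1.4096,2.1095) = e^{-i·1·3.1546}·d^3_{1,0}(1.4096)·e^{-i·0·2.1095}. Compute d first:
With c≡cos(β/2)=0.761741 and s≡sin(β/2)=0.647881, N=[24·2·6·6]^{1/2}=41.569219
The bounds max(0,m−m')=0 and min(l+m,l−m')=2 give 3 terms
  k=0: (−1)^1·41.5692/(12)·0.7617^5·0.6479^1 = -0.575603
  k=1: (−1)^2·41.5692/(4)·0.7617^3·0.6479^3 = +1.249168
  k=2: (−1)^3·41.5692/(12)·0.7617^1·0.6479^5 = -0.301215
d^3_{1,0}(1.4096) = -0.575603 +1.249168 -0.301215 = +0.372350
D = (-0.999915+0.013007i)·(+0.372350)·(+1.000000+0.000000i) = -0.372319+0.004843i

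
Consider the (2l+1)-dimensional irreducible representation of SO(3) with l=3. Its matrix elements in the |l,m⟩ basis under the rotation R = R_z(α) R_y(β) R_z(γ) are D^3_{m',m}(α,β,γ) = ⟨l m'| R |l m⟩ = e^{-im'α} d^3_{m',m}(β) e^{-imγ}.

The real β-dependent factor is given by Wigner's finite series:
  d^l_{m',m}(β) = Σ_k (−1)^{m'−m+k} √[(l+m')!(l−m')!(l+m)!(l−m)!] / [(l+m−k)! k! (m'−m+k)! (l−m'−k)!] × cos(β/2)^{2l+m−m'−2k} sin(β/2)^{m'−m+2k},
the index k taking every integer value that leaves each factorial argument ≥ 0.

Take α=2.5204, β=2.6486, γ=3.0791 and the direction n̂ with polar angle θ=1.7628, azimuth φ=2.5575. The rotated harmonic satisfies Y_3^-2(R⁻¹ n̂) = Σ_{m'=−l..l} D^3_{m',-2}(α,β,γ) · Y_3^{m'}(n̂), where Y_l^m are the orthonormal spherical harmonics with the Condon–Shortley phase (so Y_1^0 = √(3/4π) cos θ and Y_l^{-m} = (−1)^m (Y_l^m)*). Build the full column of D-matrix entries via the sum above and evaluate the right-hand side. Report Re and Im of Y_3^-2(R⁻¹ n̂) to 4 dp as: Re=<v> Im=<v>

Re=0.3877 Im=-0.0120

Need the full column D^3_{m',-2} for m'=−3..3 at α=2.5204, β=2.6486, γ=3.0791.
cos(β/2)=0.244008, sin(β/2)=0.969773
d^3_{-3,-2}: single k=1 term ⇒ +0.002055;  D = +0.000834+0.001878i
d^3_{-2,-2}: k∈[0..1] ⇒ +0.000211 -0.016670 = -0.016459;  D = -0.003325+0.016119i
d^3_{-1,-2}: k∈[0..1] ⇒ -0.002653 +0.083801 = +0.081149;  D = -0.059587+0.055087i
d^3_{0,-2}: k∈[0..1] ⇒ +0.018261 -0.288435 = -0.270175;  D = -0.268067+0.033680i
d^3_{1,-2}: k∈[0..1] ⇒ -0.083801 +0.661842 = +0.578041;  D = -0.508326-0.275202i
d^3_{2,-2}: k∈[0..1] ⇒ +0.263304 -0.831805 = -0.568500;  D = -0.249015-0.511062i
d^3_{3,-2}: single k=0 term ⇒ -0.512661;  D = -0.085620+0.505461i
Y_3^{m'}(θ=1.7628,φ=2.5575) and Σ D·Y over m':
  (+0.0008+0.0019i)·(+0.0712-0.3882i)  (-0.0033+0.0161i)·(-0.0736-0.1729i)  (-0.0596+0.0551i)·(+0.2165+0.1431i)  (-0.2681+0.0337i)·(+0.2007+0.0000i)  (-0.5083-0.2752i)·(-0.2165+0.1431i)  (-0.2490-0.5111i)·(-0.0736+0.1729i)  (-0.0856+0.5055i)·(-0.0712-0.3882i)
Y_3^-2(R⁻¹ n̂) = +0.387652-0.012002i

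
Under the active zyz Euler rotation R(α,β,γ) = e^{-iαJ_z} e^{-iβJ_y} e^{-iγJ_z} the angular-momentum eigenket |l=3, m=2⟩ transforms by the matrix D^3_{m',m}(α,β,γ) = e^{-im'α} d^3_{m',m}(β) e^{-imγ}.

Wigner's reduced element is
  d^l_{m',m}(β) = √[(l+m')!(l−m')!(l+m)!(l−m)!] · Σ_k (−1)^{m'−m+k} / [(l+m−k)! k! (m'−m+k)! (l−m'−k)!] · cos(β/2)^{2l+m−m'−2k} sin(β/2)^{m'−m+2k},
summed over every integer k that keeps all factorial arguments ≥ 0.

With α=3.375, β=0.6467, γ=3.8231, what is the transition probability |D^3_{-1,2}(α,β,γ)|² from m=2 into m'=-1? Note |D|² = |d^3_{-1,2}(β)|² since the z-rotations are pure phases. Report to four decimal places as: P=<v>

D^3_{-1,2}(3.375,0.6467,3.8231) = e^{-i·-1·3.375}·d^3_{-1,2}(0.6467)·e^{-i·2·3.8231}. Compute d first:
c=cos(0.6467/2)=0.948176, s=sin(0.6467/2)=0.317745; N=√[2·24·120·1]=75.894664
k: max(0,(2)−(-1))=3 … min(3+(2),3−(-1))=4
  k=3: (−1)^0·75.8947/(12)·0.9482^3·0.3177^3 = +0.172955
  k=4: (−1)^1·75.8947/(24)·0.9482^1·0.3177^5 = -0.009711
d^3_{-1,2}(0.6467) = +0.172955 -0.009711 = +0.163243
|D^3_{-1,2}|² = |d^3_{-1,2}(β)|² = (+0.163243)² = 0.026648 (the z-rotation phases have unit modulus)

P=0.0266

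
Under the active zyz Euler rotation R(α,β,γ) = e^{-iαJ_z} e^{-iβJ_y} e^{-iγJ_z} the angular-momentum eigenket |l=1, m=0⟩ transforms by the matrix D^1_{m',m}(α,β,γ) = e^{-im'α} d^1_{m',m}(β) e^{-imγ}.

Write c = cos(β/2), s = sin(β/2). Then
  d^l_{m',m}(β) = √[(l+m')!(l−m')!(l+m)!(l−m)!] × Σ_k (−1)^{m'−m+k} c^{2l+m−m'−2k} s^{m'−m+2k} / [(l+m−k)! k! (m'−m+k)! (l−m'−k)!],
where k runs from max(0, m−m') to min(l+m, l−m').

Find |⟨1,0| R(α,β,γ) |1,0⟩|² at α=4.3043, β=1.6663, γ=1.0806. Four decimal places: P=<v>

P=0.0091

First d^1_{0,0}(β=1.6663), then the phase factors e^{-i(0)α} and e^{-i(0)γ}:
Half-angle: c=0.672548, s=0.740054. N=√(1·1·1·1)=1.000000
Admissible k: 0..1 (factorial args all ≥0)
  k=0: (−1)^0·1.0000/(1)·0.6725^2·0.7401^0 = +0.452321
  k=1: (−1)^1·1.0000/(1)·0.6725^0·0.7401^2 = -0.547679
d^1_{0,0}(1.6663) = +0.452321 -0.547679 = -0.095359
|D^1_{0,0}|² = |d^1_{0,0}(β)|² = (-0.095359)² = 0.009093 (the z-rotation phases have unit modulus)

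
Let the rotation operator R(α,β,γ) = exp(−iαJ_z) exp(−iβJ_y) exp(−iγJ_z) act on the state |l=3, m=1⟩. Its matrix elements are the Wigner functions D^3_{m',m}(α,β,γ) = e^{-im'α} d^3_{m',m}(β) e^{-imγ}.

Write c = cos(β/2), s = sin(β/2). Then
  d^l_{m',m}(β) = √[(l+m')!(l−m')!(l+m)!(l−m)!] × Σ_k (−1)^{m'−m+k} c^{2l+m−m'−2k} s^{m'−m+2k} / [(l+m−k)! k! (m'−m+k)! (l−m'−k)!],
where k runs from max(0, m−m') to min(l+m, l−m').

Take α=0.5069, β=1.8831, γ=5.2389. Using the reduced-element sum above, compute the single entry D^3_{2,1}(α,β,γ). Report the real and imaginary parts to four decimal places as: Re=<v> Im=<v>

D^3_{2,1}(0.5069,1.8831,5.2389) = e^{-i·2·0.5069}·d^3_{2,1}(1.8831)·e^{-i·1·5.2389}. Compute d first:
With c≡cos(β/2)=0.588536 and s≡sin(β/2)=0.808471, N=[120·1·24·2]^{1/2}=75.894664
The bounds max(0,m−m')=0 and min(l+m,l−m')=1 give 2 terms
  k=0: (−1)^1·75.8947/(24)·0.5885^5·0.8085^1 = -0.180521
  k=1: (−1)^2·75.8947/(12)·0.5885^3·0.8085^3 = +0.681306
d^3_{2,1}(1.8831) = -0.180521 +0.681306 = +0.500784
D = (+0.528639-0.848847i)·(+0.500784)·(+0.502520+0.864566i) = +0.500552+0.015264i

Re=0.5006 Im=0.0153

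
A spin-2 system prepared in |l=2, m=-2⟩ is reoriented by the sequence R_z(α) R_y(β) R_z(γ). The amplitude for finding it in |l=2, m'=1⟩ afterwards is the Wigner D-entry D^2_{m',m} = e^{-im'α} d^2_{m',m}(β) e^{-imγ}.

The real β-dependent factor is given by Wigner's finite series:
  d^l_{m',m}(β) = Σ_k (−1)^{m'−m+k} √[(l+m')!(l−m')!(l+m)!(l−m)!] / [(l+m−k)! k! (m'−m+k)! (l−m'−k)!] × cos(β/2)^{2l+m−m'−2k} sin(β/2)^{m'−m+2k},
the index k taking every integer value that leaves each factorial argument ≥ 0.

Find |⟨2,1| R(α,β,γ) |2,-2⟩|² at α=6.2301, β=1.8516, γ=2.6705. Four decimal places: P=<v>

P=0.3764

D^2_{1,-2}(6.2301,1.8516,2.6705) = e^{-i·1·6.2301}·d^2_{1,-2}(1.8516)·e^{-i·-2·2.6705}. Compute d first:
c=cos(1.8516/2)=0.601196, s=sin(1.8516/2)=0.799102; N=√[6·1·1·24]=12.000000
k: max(0,(-2)−(1))=0 … min(2+(-2),2−(1))=0
  k=0: (−1)^3·12.0000/(6)·0.6012^1·0.7991^3 = -0.613553
d^2_{1,-2}(1.8516) = -0.613553
|D^2_{1,-2}|² = |d^2_{1,-2}(β)|² = (-0.613553)² = 0.376448 (the z-rotation phases have unit modulus)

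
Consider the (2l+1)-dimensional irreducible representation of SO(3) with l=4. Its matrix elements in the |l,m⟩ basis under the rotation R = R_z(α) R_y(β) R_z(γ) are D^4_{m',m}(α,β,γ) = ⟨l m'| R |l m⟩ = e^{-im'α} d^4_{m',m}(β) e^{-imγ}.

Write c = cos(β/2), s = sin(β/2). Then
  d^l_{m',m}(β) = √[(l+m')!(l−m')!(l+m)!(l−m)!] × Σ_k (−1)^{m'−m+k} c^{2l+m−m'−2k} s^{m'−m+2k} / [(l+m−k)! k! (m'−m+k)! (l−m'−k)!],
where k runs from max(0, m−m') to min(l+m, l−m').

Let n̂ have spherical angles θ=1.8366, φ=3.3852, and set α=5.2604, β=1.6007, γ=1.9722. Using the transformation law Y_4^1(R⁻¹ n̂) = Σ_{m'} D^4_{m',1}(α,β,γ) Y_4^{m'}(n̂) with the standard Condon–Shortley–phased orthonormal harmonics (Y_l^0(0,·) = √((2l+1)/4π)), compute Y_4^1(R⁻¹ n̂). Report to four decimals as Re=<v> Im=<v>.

Re=0.3103 Im=-0.0358

Need the full column D^4_{m',1} for m'=−4..4 at α=5.2604, β=1.6007, γ=1.9722.
cos(β/2)=0.696456, sin(β/2)=0.717600
d^4_{-4,1}: single k=5 term ⇒ +0.481045;  D = +0.469467+0.104905i
d^4_{-3,1}: k∈[4..5] ⇒ +0.825320 -0.525716 = +0.299604;  D = +0.096565+0.283615i
d^4_{-2,1}: k∈[3..5] ⇒ +0.856307 -1.363636 +0.289538 = -0.217791;  D = +0.139406-0.167328i
d^4_{-1,1}: k∈[2..5] ⇒ +0.587659 -1.871649 +0.993510 -0.070317 = -0.360797;  D = +0.356926+0.052706i
d^4_{0,1}: k∈[1..4] ⇒ +0.255065 -1.624727 +1.724878 -0.305200 = +0.050016;  D = -0.019542-0.046040i
d^4_{1,1}: k∈[0..3] ⇒ +0.055354 -0.881488 +1.871649 -0.662340 = +0.383174;  D = +0.223069-0.311550i
d^4_{2,1}: k∈[0..2] ⇒ -0.241976 +1.284460 -0.909090 = +0.133393;  D = +0.133034+0.009778i
d^4_{3,1}: k∈[0..1] ⇒ +0.466440 -0.825320 = -0.358880;  D = -0.164015-0.319208i
d^4_{4,1}: single k=0 term ⇒ -0.453115;  D = +0.236120-0.386730i
Y_4^{m'}(θ=1.8366,φ=3.3852) and Σ D·Y over m':
  (+0.4695+0.1049i)·(+0.2154-0.3174i)  (+0.0966+0.2836i)·(+0.2199-0.1971i)  (+0.1394-0.1673i)·(-0.1423+0.0754i)  (+0.3569+0.0527i)·(-0.2929+0.0728i)  (-0.0195-0.0460i)·(+0.1160+0.0000i)  (+0.2231-0.3115i)·(+0.2929+0.0728i)  (+0.1330+0.0098i)·(-0.1423-0.0754i)  (-0.1640-0.3192i)·(-0.2199-0.1971i)  (+0.2361-0.3867i)·(+0.2154+0.3174i)
Y_4^1(R⁻¹ n̂) = +0.310278-0.035802i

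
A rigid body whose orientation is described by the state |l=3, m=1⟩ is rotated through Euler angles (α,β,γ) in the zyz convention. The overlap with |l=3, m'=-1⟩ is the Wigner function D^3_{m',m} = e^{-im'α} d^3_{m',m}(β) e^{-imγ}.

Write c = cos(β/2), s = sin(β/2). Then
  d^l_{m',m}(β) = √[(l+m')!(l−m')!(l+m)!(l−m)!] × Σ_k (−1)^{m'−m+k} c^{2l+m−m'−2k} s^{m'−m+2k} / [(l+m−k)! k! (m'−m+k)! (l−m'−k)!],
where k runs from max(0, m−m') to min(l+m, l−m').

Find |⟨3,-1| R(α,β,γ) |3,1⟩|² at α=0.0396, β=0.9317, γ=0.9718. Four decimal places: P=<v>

P=0.2700

First d^3_{-1,1}(β=0.9317), then the phase factors e^{-i(-1)α} and e^{-i(1)γ}:
With c≡cos(β/2)=0.893440 and s≡sin(β/2)=0.449182, N=[2·24·24·2]^{1/2}=48.000000
Admissible k: 2..4 (factorial args all ≥0)
  k=2: (−1)^0·48.0000/(8)·0.8934^4·0.4492^2 = +0.771362
  k=3: (−1)^1·48.0000/(6)·0.8934^2·0.4492^4 = -0.259963
  k=4: (−1)^2·48.0000/(48)·0.8934^0·0.4492^6 = +0.008214
d^3_{-1,1}(0.9317) = +0.771362 -0.259963 +0.008214 = +0.519613
|D^3_{-1,1}|² = |d^3_{-1,1}(β)|² = (+0.519613)² = 0.269998 (the z-rotation phases have unit modulus)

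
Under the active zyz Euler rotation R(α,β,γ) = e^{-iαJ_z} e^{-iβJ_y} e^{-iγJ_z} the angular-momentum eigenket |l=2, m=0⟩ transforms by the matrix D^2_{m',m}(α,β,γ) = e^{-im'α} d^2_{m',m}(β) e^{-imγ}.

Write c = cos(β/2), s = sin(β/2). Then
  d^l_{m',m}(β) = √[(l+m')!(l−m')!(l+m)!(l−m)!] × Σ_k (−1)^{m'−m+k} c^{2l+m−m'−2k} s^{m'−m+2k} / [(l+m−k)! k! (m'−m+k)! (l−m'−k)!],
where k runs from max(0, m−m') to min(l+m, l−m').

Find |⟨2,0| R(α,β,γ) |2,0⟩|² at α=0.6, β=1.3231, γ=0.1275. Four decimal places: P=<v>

Split into d^2_{0,0}(β=1.3231) × two z-phases.
Half-angle: c=0.789041, s=0.614341. N=√(2·2·2·2)=4.000000
The bounds max(0,m−m')=0 and min(l+m,l−m')=2 give 3 terms
  k=0: (−1)^0·4.0000/(4)·0.7890^4·0.6143^0 = +0.387613
  k=1: (−1)^1·4.0000/(1)·0.7890^2·0.6143^2 = -0.939891
  k=2: (−1)^2·4.0000/(4)·0.7890^0·0.6143^4 = +0.142442
d^2_{0,0}(1.3231) = +0.387613 -0.939891 +0.142442 = -0.409837
|D^2_{0,0}|² = |d^2_{0,0}(β)|² = (-0.409837)² = 0.167966 (the z-rotation phases have unit modulus)

P=0.1680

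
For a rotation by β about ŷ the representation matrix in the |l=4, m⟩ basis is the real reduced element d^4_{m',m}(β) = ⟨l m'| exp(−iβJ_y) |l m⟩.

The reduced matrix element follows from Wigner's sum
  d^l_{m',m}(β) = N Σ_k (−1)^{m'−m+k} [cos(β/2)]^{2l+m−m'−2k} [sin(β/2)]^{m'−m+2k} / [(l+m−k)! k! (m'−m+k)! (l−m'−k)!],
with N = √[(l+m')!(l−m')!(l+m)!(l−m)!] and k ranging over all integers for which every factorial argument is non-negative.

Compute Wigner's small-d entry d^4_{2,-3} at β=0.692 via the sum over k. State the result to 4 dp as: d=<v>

d=-0.0401

d^4_{2,-3}(β=0.692) via Wigner's sum:
c=cos(0.692/2)=0.940737, s=sin(0.692/2)=0.339138; N=√[720·2·1·5040]=2693.993318
Admissible k: 0..1 (factorial args all ≥0)
  k=0: (−1)^5·2693.9933/(240)·0.9407^3·0.3391^5 = -0.041925
  k=1: (−1)^6·2693.9933/(720)·0.9407^1·0.3391^7 = +0.001816
d^4_{2,-3}(0.692) = -0.041925 +0.001816 = -0.040108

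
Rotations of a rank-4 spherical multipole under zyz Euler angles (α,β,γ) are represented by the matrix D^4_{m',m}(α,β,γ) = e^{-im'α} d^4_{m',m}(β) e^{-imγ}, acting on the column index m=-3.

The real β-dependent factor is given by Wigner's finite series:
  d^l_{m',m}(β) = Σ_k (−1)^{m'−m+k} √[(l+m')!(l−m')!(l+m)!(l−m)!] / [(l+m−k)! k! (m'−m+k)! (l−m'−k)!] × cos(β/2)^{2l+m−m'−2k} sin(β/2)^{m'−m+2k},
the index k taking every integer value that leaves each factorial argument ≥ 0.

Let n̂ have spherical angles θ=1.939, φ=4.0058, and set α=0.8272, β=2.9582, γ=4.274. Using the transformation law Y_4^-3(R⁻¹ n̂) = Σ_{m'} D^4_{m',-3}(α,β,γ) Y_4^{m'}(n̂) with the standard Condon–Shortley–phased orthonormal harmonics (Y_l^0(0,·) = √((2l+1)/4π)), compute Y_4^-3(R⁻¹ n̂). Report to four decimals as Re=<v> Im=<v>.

Re=0.2045 Im=0.0772

Need the full column D^4_{m',-3} for m'=−4..4 at α=0.8272, β=2.9582, γ=4.274.
cos(β/2)=0.091568, sin(β/2)=0.995799
d^4_{-4,-3}: single k=1 term ⇒ +0.000000;  D = -0.000000-0.000000i
d^4_{-3,-3}: k∈[0..1] ⇒ +0.000000 -0.000004 = -0.000004;  D = +0.000004-0.000002i
d^4_{-2,-3}: k∈[0..1] ⇒ -0.000000 +0.000071 = +0.000071;  D = -0.000024+0.000067i
d^4_{-1,-3}: k∈[0..1] ⇒ +0.000005 -0.000914 = -0.000910;  D = -0.000427-0.000804i
d^4_{0,-3}: k∈[0..1] ⇒ -0.000075 +0.008895 = +0.008820;  D = +0.008533+0.002230i
d^4_{1,-3}: k∈[0..1] ⇒ +0.000914 -0.064891 = -0.063977;  D = -0.053808+0.034608i
d^4_{2,-3}: k∈[0..1] ⇒ -0.008439 +0.332666 = +0.324227;  D = +0.055501-0.319442i
d^4_{3,-3}: k∈[0..1] ⇒ +0.057229 -0.966881 = -0.909652;  D = +0.554249+0.721301i
d^4_{4,-3}: single k=0 term ⇒ -0.251472;  D = +0.250489+0.022207i
Y_4^{m'}(θ=1.939,φ=4.0058) and Σ D·Y over m':
  (-0.0000-0.0000i)·(-0.3188+0.1040i)  (+0.0000-0.0000i)·(-0.3121-0.1909i)  (-0.0000+0.0001i)·(+0.0043+0.0268i)  (-0.0004-0.0008i)·(-0.2159+0.2529i)  (+0.0085+0.0022i)·(-0.0317+0.0000i)  (-0.0538+0.0346i)·(+0.2159+0.2529i)  (+0.0555-0.3194i)·(+0.0043-0.0268i)  (+0.5542+0.7213i)·(+0.3121-0.1909i)  (+0.2505+0.0222i)·(-0.3188-0.1040i)
Y_4^-3(R⁻¹ n̂) = +0.204491+0.077206i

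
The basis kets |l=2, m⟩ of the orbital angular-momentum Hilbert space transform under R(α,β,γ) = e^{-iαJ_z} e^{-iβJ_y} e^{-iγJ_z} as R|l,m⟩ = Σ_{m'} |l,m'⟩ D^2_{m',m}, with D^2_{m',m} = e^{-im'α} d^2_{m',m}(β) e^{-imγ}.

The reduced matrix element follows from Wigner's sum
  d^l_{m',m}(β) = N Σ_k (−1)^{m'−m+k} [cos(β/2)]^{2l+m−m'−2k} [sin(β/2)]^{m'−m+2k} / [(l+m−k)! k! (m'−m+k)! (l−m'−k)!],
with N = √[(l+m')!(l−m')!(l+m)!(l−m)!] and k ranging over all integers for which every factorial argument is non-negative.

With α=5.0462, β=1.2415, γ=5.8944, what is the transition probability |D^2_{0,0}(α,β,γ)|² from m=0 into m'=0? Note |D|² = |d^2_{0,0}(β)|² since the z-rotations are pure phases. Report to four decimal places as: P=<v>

P=0.1177

First d^2_{0,0}(β=1.2415), then the phase factors e^{-i(0)α} and e^{-i(0)γ}:
c=cos(1.2415/2)=0.813442, s=sin(1.2415/2)=0.581645; N=√[2·2·2·2]=4.000000
k: max(0,(0)−(0))=0 … min(2+(0),2−(0))=2
  k=0: (−1)^0·4.0000/(4)·0.8134^4·0.5816^0 = +0.437832
  k=1: (−1)^1·4.0000/(1)·0.8134^2·0.5816^2 = -0.895427
  k=2: (−1)^2·4.0000/(4)·0.8134^0·0.5816^4 = +0.114455
d^2_{0,0}(1.2415) = +0.437832 -0.895427 +0.114455 = -0.343141
|D^2_{0,0}|² = |d^2_{0,0}(β)|² = (-0.343141)² = 0.117746 (the z-rotation phases have unit modulus)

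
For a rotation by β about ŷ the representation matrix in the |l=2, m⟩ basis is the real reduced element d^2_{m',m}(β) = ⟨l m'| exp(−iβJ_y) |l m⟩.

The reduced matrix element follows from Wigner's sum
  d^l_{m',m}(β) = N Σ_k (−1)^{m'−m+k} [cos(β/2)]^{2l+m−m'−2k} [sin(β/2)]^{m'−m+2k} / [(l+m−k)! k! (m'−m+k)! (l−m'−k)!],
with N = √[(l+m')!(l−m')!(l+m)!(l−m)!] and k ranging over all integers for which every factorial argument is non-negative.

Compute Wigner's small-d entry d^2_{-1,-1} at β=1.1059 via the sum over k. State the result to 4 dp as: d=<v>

d=-0.0748

d^2_{-1,-1}(β=1.1059) via Wigner's sum:
With c≡cos(β/2)=0.850979 and s≡sin(β/2)=0.525200, N=[1·6·1·6]^{1/2}=6.000000
The bounds max(0,m−m')=0 and min(l+m,l−m')=1 give 2 terms
  k=0: (−1)^0·6.0000/(6)·0.8510^4·0.5252^0 = +0.524415
  k=1: (−1)^1·6.0000/(2)·0.8510^2·0.5252^2 = -0.599250
d^2_{-1,-1}(1.1059) = +0.524415 -0.599250 = -0.074835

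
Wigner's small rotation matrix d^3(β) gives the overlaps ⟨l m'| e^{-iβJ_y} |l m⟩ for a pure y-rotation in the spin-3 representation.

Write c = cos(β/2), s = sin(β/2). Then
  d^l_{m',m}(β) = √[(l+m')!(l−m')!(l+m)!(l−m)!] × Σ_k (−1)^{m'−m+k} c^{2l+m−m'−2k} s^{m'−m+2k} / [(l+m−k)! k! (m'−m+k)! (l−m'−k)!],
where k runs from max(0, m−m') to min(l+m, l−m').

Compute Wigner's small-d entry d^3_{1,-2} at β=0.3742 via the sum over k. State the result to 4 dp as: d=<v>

d^3_{1,-2}(β=0.3742) via Wigner's sum:
With c≡cos(β/2)=0.982548 and s≡sin(β/2)=0.186010, N=[24·2·1·120]^{1/2}=75.894664
k: max(0,(-2)−(1))=0 … min(3+(-2),3−(1))=1
  k=0: (−1)^3·75.8947/(12)·0.9825^3·0.1860^3 = -0.038610
  k=1: (−1)^4·75.8947/(24)·0.9825^1·0.1860^5 = +0.000692
d^3_{1,-2}(0.3742) = -0.038610 +0.000692 = -0.037918

d=-0.0379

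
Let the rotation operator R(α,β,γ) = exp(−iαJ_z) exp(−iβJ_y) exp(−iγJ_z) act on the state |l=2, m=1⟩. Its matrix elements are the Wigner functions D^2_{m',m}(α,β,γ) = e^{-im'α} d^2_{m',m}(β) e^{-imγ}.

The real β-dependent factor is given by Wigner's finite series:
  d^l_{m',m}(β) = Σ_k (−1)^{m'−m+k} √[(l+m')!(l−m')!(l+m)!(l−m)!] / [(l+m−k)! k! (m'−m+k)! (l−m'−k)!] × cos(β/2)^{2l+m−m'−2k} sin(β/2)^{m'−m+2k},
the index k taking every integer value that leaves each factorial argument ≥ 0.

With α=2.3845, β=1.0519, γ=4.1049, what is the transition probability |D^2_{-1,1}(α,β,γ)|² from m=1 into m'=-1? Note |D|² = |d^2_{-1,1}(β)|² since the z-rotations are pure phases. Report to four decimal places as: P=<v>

First d^2_{-1,1}(β=1.0519), then the phase factors e^{-i(-1)α} and e^{-i(1)γ}:
Half-angle: c=0.864847, s=0.502035. N=√(1·6·6·1)=6.000000
k: max(0,(1)−(-1))=2 … min(2+(1),2−(-1))=3
  k=2: (−1)^0·6.0000/(2)·0.8648^2·0.5020^2 = +0.565546
  k=3: (−1)^1·6.0000/(6)·0.8648^0·0.5020^4 = -0.063524
d^2_{-1,1}(1.0519) = +0.565546 -0.063524 = +0.502022
|D^2_{-1,1}|² = |d^2_{-1,1}(β)|² = (+0.502022)² = 0.252026 (the z-rotation phases have unit modulus)

P=0.2520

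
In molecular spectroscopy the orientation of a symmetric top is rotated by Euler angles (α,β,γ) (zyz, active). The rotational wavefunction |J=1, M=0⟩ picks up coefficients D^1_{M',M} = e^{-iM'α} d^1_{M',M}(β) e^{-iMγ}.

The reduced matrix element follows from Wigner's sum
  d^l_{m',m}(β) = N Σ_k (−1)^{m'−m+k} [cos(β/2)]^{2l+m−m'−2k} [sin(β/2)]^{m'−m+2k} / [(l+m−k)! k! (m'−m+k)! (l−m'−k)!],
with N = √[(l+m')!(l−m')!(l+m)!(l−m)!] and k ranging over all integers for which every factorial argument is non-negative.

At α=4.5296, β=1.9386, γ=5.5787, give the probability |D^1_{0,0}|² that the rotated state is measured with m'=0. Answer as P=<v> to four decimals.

P=0.1293

Split into d^1_{0,0}(β=1.9386) × two z-phases.
With c≡cos(β/2)=0.565877 and s≡sin(β/2)=0.824490, N=[1·1·1·1]^{1/2}=1.000000
Admissible k: 0..1 (factorial args all ≥0)
  k=0: (−1)^0·1.0000/(1)·0.5659^2·0.8245^0 = +0.320217
  k=1: (−1)^1·1.0000/(1)·0.5659^0·0.8245^2 = -0.679783
d^1_{0,0}(1.9386) = +0.320217 -0.679783 = -0.359567
|D^1_{0,0}|² = |d^1_{0,0}(β)|² = (-0.359567)² = 0.129288 (the z-rotation phases have unit modulus)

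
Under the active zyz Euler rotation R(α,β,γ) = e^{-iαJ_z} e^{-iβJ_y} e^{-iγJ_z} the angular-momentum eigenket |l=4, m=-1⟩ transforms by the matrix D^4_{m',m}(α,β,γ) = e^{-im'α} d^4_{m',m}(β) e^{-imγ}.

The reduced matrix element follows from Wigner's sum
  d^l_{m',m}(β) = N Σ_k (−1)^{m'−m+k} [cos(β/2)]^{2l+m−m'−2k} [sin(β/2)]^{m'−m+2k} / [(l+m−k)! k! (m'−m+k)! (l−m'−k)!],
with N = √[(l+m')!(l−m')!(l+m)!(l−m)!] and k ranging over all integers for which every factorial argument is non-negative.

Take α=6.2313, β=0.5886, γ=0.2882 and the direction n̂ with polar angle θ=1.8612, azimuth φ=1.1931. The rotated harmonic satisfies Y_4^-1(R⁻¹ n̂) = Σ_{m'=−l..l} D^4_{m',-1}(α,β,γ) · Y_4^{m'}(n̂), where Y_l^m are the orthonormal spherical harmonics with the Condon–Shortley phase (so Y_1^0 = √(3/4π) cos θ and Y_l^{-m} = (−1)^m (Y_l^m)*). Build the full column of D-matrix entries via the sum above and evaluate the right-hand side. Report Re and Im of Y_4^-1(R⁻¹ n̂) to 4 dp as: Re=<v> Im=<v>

Need the full column D^4_{m',-1} for m'=−4..4 at α=6.2313, β=0.5886, γ=0.2882.
cos(β/2)=0.957005, sin(β/2)=0.290070
d^4_{-4,-1}: single k=3 term ⇒ +0.146614;  D = +0.146137+0.011813i
d^4_{-3,-1}: k∈[2..3] ⇒ +0.513053 -0.078558 = +0.434496;  D = +0.430685+0.057421i
d^4_{-2,-1}: k∈[1..3] ⇒ +0.904774 -0.415611 +0.025455 = +0.514618;  D = +0.505890+0.094373i
d^4_{-1,-1}: k∈[0..3] ⇒ +0.703583 -0.969579 +0.178152 -0.005456 = -0.093300;  D = -0.090707-0.021844i
d^4_{0,-1}: k∈[0..3] ⇒ -0.953715 +0.525711 -0.048297 +0.000740 = -0.475562;  D = -0.455949-0.135168i
d^4_{1,-1}: k∈[0..3] ⇒ +0.646386 -0.178152 +0.008183 -0.000050 = +0.476368;  D = +0.449084+0.158901i
d^4_{2,-1}: k∈[0..2] ⇒ -0.277074 +0.038182 -0.000702 = -0.239593;  D = -0.221422-0.091527i
d^4_{3,-1}: k∈[0..1] ⇒ +0.078558 -0.004330 = +0.074227;  D = +0.067035+0.031875i
d^4_{4,-1}: single k=0 term ⇒ -0.013469;  D = -0.011848-0.006407i
Y_4^{m'}(θ=1.8612,φ=1.1931) and Σ D·Y over m':
  (+0.1461+0.0118i)·(+0.0224+0.3723i)  (+0.4307+0.0574i)·(+0.2855-0.1336i)  (+0.5059+0.0944i)·(+0.0953+0.0897i)  (-0.0907-0.0218i)·(+0.1161-0.2927i)  (-0.4559-0.1352i)·(+0.0820+0.0000i)  (+0.4491+0.1589i)·(-0.1161-0.2927i)  (-0.2214-0.0915i)·(+0.0953-0.0897i)  (+0.0670+0.0319i)·(-0.2855-0.1336i)  (-0.0118-0.0064i)·(+0.0224-0.3723i)
Y_4^-1(R⁻¹ n̂) = +0.062428-0.071735i

Re=0.0624 Im=-0.0717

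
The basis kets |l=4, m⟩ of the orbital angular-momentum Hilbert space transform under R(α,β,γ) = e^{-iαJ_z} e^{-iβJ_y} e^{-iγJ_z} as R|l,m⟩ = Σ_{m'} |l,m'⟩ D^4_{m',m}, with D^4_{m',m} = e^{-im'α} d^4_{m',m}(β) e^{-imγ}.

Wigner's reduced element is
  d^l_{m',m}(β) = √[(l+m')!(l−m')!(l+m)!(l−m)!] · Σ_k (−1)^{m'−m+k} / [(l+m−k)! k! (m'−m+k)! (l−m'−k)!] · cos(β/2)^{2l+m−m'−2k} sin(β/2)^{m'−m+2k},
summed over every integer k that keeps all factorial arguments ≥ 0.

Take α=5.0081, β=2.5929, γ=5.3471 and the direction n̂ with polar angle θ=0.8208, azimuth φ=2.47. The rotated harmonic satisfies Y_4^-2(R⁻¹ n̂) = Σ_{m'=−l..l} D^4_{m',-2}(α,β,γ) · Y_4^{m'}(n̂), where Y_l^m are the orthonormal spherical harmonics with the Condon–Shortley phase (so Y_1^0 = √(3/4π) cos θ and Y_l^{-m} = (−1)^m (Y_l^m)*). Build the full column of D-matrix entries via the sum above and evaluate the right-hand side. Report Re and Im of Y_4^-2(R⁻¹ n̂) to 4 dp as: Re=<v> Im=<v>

Need the full column D^4_{m',-2} for m'=−4..4 at α=5.0081, β=2.5929, γ=5.3471.
cos(β/2)=0.270918, sin(β/2)=0.962602
d^4_{-4,-2}: single k=2 term ⇒ +0.001939;  D = +0.001496-0.001233i
d^4_{-3,-2}: k∈[1..2] ⇒ +0.000386 -0.014612 = -0.014226;  D = -0.011855-0.007865i
d^4_{-2,-2}: k∈[0..2] ⇒ +0.000029 -0.004396 +0.069379 = +0.065012;  D = -0.018593+0.062296i
d^4_{-1,-2}: k∈[0..2] ⇒ -0.000437 +0.027614 -0.232414 = -0.205237;  D = +0.205234-0.001162i
d^4_{0,-2}: k∈[0..2] ⇒ +0.003476 -0.117011 +0.553960 = +0.440424;  D = -0.130732-0.420574i
d^4_{1,-2}: k∈[0..2] ⇒ -0.018410 +0.348621 -0.880243 = -0.550032;  D = -0.454864+0.309247i
d^4_{2,-2}: k∈[0..2] ⇒ +0.069379 -0.700710 +0.737184 = +0.105853;  D = +0.082442+0.066395i
d^4_{3,-2}: k∈[0..1] ⇒ -0.184473 +0.776301 = +0.591828;  D = -0.220779+0.549106i
d^4_{4,-2}: single k=0 term ⇒ +0.308984;  D = -0.307827-0.026718i
Y_4^{m'}(θ=0.8208,φ=2.47) and Σ D·Y over m':
  (+0.0015-0.0012i)·(-0.1139+0.0558i)  (-0.0119-0.0079i)·(+0.1436-0.3018i)  (-0.0186+0.0623i)·(+0.0910+0.3930i)  (+0.2052-0.0012i)·(-0.0466-0.0371i)  (-0.1307-0.4206i)·(-0.3579+0.0000i)  (-0.4549+0.3092i)·(+0.0466-0.0371i)  (+0.0824+0.0664i)·(+0.0910-0.3930i)  (-0.2208+0.5491i)·(-0.1436-0.3018i)  (-0.3078-0.0267i)·(-0.1139-0.0558i)
Y_4^-2(R⁻¹ n̂) = +0.261675+0.156933i

Re=0.2617 Im=0.1569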